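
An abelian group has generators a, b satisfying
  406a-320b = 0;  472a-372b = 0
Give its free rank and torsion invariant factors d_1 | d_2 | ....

Answer: M ≅ ℤ/2 ⊕ ℤ/4

Derivation:
rank_ℚ(R)=2; free=2−2=0
SNF(R) diag = [2, 4] → torsion [2, 4]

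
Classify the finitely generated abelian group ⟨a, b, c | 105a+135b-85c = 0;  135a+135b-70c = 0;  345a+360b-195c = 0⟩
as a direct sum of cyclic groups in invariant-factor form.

Answer: M ≅ ℤ/5 ⊕ ℤ/15 ⊕ ℤ/45

Derivation:
rank_ℚ(R)=3; free=3−3=0
SNF(R) diag = [5, 15, 45] → torsion [5, 15, 45]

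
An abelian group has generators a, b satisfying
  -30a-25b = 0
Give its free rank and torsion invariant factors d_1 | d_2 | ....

Answer: M ≅ ℤ^1 ⊕ ℤ/5

Derivation:
rank_ℚ(R)=1; free=2−1=1
SNF(R) diag = [5] → torsion [5]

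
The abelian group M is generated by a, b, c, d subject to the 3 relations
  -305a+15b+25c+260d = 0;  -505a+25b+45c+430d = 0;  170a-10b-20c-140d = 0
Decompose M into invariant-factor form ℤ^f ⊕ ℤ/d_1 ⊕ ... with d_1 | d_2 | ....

Answer: M ≅ ℤ^1 ⊕ ℤ/5 ⊕ ℤ/10 ⊕ ℤ/30

Derivation:
rank_ℚ(R)=3; free=4−3=1
SNF(R) diag = [5, 10, 30] → torsion [5, 10, 30]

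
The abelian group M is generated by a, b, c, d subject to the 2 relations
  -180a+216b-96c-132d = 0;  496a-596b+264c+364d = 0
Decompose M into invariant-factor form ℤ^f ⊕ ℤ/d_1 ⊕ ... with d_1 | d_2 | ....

Answer: M ≅ ℤ^2 ⊕ ℤ/4 ⊕ ℤ/12

Derivation:
rank_ℚ(R)=2; free=4−2=2
SNF(R) diag = [4, 12] → torsion [4, 12]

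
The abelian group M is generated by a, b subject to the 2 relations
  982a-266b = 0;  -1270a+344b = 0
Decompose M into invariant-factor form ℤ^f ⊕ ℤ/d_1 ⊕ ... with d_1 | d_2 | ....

Answer: M ≅ ℤ/2 ⊕ ℤ/6

Derivation:
rank_ℚ(R)=2; free=2−2=0
SNF(R) diag = [2, 6] → torsion [2, 6]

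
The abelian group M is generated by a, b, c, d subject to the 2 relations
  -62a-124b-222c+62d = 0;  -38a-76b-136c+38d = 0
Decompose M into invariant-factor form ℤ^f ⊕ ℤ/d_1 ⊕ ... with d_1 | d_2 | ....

rank_ℚ(R)=2; free=4−2=2
SNF(R) diag = [2, 2] → torsion [2, 2]

Answer: M ≅ ℤ^2 ⊕ ℤ/2 ⊕ ℤ/2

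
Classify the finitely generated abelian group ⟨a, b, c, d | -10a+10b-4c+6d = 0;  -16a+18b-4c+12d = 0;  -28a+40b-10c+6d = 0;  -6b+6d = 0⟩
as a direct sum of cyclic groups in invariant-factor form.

rank_ℚ(R)=4; free=4−4=0
SNF(R) diag = [2, 2, 6, 6] → torsion [2, 2, 6, 6]

Answer: M ≅ ℤ/2 ⊕ ℤ/2 ⊕ ℤ/6 ⊕ ℤ/6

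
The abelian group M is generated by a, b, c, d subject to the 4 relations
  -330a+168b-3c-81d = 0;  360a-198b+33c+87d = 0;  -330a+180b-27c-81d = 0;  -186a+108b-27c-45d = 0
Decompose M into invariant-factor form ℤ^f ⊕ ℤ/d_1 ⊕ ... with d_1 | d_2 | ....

Answer: M ≅ ℤ/3 ⊕ ℤ/6 ⊕ ℤ/12 ⊕ ℤ/36

Derivation:
rank_ℚ(R)=4; free=4−4=0
SNF(R) diag = [3, 6, 12, 36] → torsion [3, 6, 12, 36]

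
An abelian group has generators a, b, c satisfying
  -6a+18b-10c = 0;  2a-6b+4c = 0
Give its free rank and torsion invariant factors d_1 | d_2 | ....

rank_ℚ(R)=2; free=3−2=1
SNF(R) diag = [2, 2] → torsion [2, 2]

Answer: M ≅ ℤ^1 ⊕ ℤ/2 ⊕ ℤ/2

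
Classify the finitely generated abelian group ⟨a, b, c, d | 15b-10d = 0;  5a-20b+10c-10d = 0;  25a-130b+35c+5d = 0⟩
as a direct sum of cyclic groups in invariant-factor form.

rank_ℚ(R)=3; free=4−3=1
SNF(R) diag = [5, 5, 15] → torsion [5, 5, 15]

Answer: M ≅ ℤ^1 ⊕ ℤ/5 ⊕ ℤ/5 ⊕ ℤ/15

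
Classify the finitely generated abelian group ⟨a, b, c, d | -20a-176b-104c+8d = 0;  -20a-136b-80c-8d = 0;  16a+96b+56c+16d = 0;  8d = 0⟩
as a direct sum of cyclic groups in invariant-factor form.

rank_ℚ(R)=4; free=4−4=0
SNF(R) diag = [4, 8, 8, 8] → torsion [4, 8, 8, 8]

Answer: M ≅ ℤ/4 ⊕ ℤ/8 ⊕ ℤ/8 ⊕ ℤ/8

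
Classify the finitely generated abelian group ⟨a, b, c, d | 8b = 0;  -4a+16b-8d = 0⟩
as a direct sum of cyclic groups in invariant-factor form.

Answer: M ≅ ℤ^2 ⊕ ℤ/4 ⊕ ℤ/8

Derivation:
rank_ℚ(R)=2; free=4−2=2
SNF(R) diag = [4, 8] → torsion [4, 8]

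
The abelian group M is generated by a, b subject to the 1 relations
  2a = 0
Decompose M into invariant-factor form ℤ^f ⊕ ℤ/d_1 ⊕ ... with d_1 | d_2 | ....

Answer: M ≅ ℤ^1 ⊕ ℤ/2

Derivation:
rank_ℚ(R)=1; free=2−1=1
SNF(R) diag = [2] → torsion [2]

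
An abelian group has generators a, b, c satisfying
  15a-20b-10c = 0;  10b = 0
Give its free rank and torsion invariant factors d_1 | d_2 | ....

rank_ℚ(R)=2; free=3−2=1
SNF(R) diag = [5, 10] → torsion [5, 10]

Answer: M ≅ ℤ^1 ⊕ ℤ/5 ⊕ ℤ/10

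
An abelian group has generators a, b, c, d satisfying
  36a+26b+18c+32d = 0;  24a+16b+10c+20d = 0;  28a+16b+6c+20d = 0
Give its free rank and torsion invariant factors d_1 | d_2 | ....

rank_ℚ(R)=3; free=4−3=1
SNF(R) diag = [2, 2, 4] → torsion [2, 2, 4]

Answer: M ≅ ℤ^1 ⊕ ℤ/2 ⊕ ℤ/2 ⊕ ℤ/4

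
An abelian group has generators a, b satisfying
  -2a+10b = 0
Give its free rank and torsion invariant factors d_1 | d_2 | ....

Answer: M ≅ ℤ^1 ⊕ ℤ/2

Derivation:
rank_ℚ(R)=1; free=2−1=1
SNF(R) diag = [2] → torsion [2]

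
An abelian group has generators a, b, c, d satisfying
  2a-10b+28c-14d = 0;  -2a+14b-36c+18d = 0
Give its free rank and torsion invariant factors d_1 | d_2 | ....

rank_ℚ(R)=2; free=4−2=2
SNF(R) diag = [2, 4] → torsion [2, 4]

Answer: M ≅ ℤ^2 ⊕ ℤ/2 ⊕ ℤ/4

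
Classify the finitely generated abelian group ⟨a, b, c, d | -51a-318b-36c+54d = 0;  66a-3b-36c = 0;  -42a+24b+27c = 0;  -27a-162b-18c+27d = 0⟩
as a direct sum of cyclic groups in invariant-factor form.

Answer: M ≅ ℤ/3 ⊕ ℤ/9 ⊕ ℤ/27 ⊕ ℤ/27

Derivation:
rank_ℚ(R)=4; free=4−4=0
SNF(R) diag = [3, 9, 27, 27] → torsion [3, 9, 27, 27]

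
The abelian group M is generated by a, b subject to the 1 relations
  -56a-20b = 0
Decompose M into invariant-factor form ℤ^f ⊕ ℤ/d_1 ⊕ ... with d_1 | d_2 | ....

Answer: M ≅ ℤ^1 ⊕ ℤ/4

Derivation:
rank_ℚ(R)=1; free=2−1=1
SNF(R) diag = [4] → torsion [4]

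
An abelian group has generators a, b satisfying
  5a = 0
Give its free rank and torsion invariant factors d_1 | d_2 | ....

Answer: M ≅ ℤ^1 ⊕ ℤ/5

Derivation:
rank_ℚ(R)=1; free=2−1=1
SNF(R) diag = [5] → torsion [5]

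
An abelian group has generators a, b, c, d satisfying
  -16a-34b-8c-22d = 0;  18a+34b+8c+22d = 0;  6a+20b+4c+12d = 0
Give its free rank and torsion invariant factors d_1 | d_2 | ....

Answer: M ≅ ℤ^1 ⊕ ℤ/2 ⊕ ℤ/2 ⊕ ℤ/4

Derivation:
rank_ℚ(R)=3; free=4−3=1
SNF(R) diag = [2, 2, 4] → torsion [2, 2, 4]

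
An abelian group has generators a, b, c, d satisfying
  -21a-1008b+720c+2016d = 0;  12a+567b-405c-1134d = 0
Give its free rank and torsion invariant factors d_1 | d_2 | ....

rank_ℚ(R)=2; free=4−2=2
SNF(R) diag = [3, 9] → torsion [3, 9]

Answer: M ≅ ℤ^2 ⊕ ℤ/3 ⊕ ℤ/9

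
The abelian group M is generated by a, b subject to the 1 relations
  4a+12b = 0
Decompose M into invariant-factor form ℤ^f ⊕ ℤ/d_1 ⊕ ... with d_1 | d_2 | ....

rank_ℚ(R)=1; free=2−1=1
SNF(R) diag = [4] → torsion [4]

Answer: M ≅ ℤ^1 ⊕ ℤ/4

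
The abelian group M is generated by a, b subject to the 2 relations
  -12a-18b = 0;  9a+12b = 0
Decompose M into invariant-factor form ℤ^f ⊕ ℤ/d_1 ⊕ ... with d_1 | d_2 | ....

rank_ℚ(R)=2; free=2−2=0
SNF(R) diag = [3, 6] → torsion [3, 6]

Answer: M ≅ ℤ/3 ⊕ ℤ/6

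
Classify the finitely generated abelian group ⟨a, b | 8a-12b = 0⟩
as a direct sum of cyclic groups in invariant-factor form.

rank_ℚ(R)=1; free=2−1=1
SNF(R) diag = [4] → torsion [4]

Answer: M ≅ ℤ^1 ⊕ ℤ/4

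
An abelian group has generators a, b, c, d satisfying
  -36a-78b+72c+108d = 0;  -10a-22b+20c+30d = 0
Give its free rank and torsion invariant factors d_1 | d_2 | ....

rank_ℚ(R)=2; free=4−2=2
SNF(R) diag = [2, 6] → torsion [2, 6]

Answer: M ≅ ℤ^2 ⊕ ℤ/2 ⊕ ℤ/6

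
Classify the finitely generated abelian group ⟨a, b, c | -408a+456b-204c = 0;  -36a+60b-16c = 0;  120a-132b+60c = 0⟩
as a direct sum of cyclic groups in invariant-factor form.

Answer: M ≅ ℤ/4 ⊕ ℤ/12 ⊕ ℤ/36

Derivation:
rank_ℚ(R)=3; free=3−3=0
SNF(R) diag = [4, 12, 36] → torsion [4, 12, 36]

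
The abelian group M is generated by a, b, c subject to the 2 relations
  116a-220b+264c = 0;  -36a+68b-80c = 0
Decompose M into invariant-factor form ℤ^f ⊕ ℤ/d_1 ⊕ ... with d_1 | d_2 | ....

rank_ℚ(R)=2; free=3−2=1
SNF(R) diag = [4, 8] → torsion [4, 8]

Answer: M ≅ ℤ^1 ⊕ ℤ/4 ⊕ ℤ/8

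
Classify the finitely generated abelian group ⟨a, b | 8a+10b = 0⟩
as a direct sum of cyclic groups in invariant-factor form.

rank_ℚ(R)=1; free=2−1=1
SNF(R) diag = [2] → torsion [2]

Answer: M ≅ ℤ^1 ⊕ ℤ/2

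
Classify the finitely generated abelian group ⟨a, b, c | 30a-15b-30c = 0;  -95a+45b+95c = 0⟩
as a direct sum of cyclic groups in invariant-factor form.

rank_ℚ(R)=2; free=3−2=1
SNF(R) diag = [5, 15] → torsion [5, 15]

Answer: M ≅ ℤ^1 ⊕ ℤ/5 ⊕ ℤ/15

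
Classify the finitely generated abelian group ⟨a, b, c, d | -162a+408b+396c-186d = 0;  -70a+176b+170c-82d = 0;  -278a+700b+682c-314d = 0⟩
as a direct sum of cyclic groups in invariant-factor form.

Answer: M ≅ ℤ^1 ⊕ ℤ/2 ⊕ ℤ/6 ⊕ ℤ/12

Derivation:
rank_ℚ(R)=3; free=4−3=1
SNF(R) diag = [2, 6, 12] → torsion [2, 6, 12]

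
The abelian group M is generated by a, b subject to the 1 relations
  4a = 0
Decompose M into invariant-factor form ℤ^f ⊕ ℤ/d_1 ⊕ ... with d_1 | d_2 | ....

Answer: M ≅ ℤ^1 ⊕ ℤ/4

Derivation:
rank_ℚ(R)=1; free=2−1=1
SNF(R) diag = [4] → torsion [4]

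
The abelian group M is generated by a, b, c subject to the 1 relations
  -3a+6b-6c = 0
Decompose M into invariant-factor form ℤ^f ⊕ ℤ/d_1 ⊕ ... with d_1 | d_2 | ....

Answer: M ≅ ℤ^2 ⊕ ℤ/3

Derivation:
rank_ℚ(R)=1; free=3−1=2
SNF(R) diag = [3] → torsion [3]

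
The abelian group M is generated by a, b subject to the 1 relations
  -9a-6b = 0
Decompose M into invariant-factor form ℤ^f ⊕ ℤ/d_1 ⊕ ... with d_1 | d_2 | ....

rank_ℚ(R)=1; free=2−1=1
SNF(R) diag = [3] → torsion [3]

Answer: M ≅ ℤ^1 ⊕ ℤ/3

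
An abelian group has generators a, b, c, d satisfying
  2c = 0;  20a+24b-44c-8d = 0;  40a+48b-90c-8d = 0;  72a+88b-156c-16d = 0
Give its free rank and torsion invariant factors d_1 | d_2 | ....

Answer: M ≅ ℤ/2 ⊕ ℤ/4 ⊕ ℤ/8 ⊕ ℤ/8

Derivation:
rank_ℚ(R)=4; free=4−4=0
SNF(R) diag = [2, 4, 8, 8] → torsion [2, 4, 8, 8]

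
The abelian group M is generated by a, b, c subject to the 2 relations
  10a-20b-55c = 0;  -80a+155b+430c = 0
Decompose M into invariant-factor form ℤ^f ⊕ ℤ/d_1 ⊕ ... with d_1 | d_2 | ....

rank_ℚ(R)=2; free=3−2=1
SNF(R) diag = [5, 5] → torsion [5, 5]

Answer: M ≅ ℤ^1 ⊕ ℤ/5 ⊕ ℤ/5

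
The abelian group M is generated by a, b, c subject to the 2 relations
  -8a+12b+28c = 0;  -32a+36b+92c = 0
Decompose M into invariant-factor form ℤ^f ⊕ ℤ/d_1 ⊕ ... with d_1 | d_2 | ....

rank_ℚ(R)=2; free=3−2=1
SNF(R) diag = [4, 8] → torsion [4, 8]

Answer: M ≅ ℤ^1 ⊕ ℤ/4 ⊕ ℤ/8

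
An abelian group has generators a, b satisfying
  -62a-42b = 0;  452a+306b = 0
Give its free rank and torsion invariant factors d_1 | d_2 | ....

Answer: M ≅ ℤ/2 ⊕ ℤ/6

Derivation:
rank_ℚ(R)=2; free=2−2=0
SNF(R) diag = [2, 6] → torsion [2, 6]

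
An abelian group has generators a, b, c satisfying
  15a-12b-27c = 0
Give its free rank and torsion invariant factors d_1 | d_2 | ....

rank_ℚ(R)=1; free=3−1=2
SNF(R) diag = [3] → torsion [3]

Answer: M ≅ ℤ^2 ⊕ ℤ/3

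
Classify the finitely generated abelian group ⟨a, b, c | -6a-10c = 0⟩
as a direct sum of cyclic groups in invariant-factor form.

Answer: M ≅ ℤ^2 ⊕ ℤ/2

Derivation:
rank_ℚ(R)=1; free=3−1=2
SNF(R) diag = [2] → torsion [2]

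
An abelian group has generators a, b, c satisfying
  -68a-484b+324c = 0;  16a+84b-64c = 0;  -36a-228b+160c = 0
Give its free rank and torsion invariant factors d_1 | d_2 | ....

Answer: M ≅ ℤ/4 ⊕ ℤ/4 ⊕ ℤ/4

Derivation:
rank_ℚ(R)=3; free=3−3=0
SNF(R) diag = [4, 4, 4] → torsion [4, 4, 4]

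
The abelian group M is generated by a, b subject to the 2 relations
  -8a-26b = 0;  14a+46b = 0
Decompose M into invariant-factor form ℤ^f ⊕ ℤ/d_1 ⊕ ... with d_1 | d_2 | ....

Answer: M ≅ ℤ/2 ⊕ ℤ/2

Derivation:
rank_ℚ(R)=2; free=2−2=0
SNF(R) diag = [2, 2] → torsion [2, 2]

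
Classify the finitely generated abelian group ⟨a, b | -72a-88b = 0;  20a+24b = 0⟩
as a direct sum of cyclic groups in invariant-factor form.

rank_ℚ(R)=2; free=2−2=0
SNF(R) diag = [4, 8] → torsion [4, 8]

Answer: M ≅ ℤ/4 ⊕ ℤ/8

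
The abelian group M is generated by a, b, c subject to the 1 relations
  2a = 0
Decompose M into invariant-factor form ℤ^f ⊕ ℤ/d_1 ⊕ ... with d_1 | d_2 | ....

Answer: M ≅ ℤ^2 ⊕ ℤ/2

Derivation:
rank_ℚ(R)=1; free=3−1=2
SNF(R) diag = [2] → torsion [2]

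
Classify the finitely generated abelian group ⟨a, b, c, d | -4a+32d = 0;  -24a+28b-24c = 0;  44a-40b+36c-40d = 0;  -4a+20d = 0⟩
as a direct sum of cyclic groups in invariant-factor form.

Answer: M ≅ ℤ/4 ⊕ ℤ/4 ⊕ ℤ/12 ⊕ ℤ/12

Derivation:
rank_ℚ(R)=4; free=4−4=0
SNF(R) diag = [4, 4, 12, 12] → torsion [4, 4, 12, 12]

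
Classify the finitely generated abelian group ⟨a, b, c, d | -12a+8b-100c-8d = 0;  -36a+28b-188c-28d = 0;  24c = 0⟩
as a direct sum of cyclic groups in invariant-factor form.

rank_ℚ(R)=3; free=4−3=1
SNF(R) diag = [4, 12, 24] → torsion [4, 12, 24]

Answer: M ≅ ℤ^1 ⊕ ℤ/4 ⊕ ℤ/12 ⊕ ℤ/24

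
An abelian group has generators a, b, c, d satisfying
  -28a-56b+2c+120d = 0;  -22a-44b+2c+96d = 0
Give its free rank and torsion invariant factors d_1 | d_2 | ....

Answer: M ≅ ℤ^2 ⊕ ℤ/2 ⊕ ℤ/6

Derivation:
rank_ℚ(R)=2; free=4−2=2
SNF(R) diag = [2, 6] → torsion [2, 6]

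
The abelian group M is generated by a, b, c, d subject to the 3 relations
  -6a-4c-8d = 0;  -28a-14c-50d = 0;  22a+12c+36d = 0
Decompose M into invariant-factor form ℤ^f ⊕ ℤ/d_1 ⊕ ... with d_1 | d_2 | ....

Answer: M ≅ ℤ^1 ⊕ ℤ/2 ⊕ ℤ/2 ⊕ ℤ/4

Derivation:
rank_ℚ(R)=3; free=4−3=1
SNF(R) diag = [2, 2, 4] → torsion [2, 2, 4]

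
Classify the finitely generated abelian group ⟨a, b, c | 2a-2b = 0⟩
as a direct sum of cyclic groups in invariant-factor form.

Answer: M ≅ ℤ^2 ⊕ ℤ/2

Derivation:
rank_ℚ(R)=1; free=3−1=2
SNF(R) diag = [2] → torsion [2]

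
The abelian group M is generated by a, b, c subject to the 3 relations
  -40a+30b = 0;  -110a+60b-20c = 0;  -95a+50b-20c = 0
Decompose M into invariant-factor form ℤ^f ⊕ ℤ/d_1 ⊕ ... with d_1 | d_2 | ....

Answer: M ≅ ℤ/5 ⊕ ℤ/10 ⊕ ℤ/20

Derivation:
rank_ℚ(R)=3; free=3−3=0
SNF(R) diag = [5, 10, 20] → torsion [5, 10, 20]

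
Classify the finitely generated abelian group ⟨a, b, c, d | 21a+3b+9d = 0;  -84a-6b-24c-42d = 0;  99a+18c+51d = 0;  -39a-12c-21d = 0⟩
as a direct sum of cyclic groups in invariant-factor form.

rank_ℚ(R)=4; free=4−4=0
SNF(R) diag = [3, 3, 6, 18] → torsion [3, 3, 6, 18]

Answer: M ≅ ℤ/3 ⊕ ℤ/3 ⊕ ℤ/6 ⊕ ℤ/18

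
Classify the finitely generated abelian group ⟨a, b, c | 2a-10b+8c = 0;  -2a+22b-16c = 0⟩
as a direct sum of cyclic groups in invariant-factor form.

Answer: M ≅ ℤ^1 ⊕ ℤ/2 ⊕ ℤ/4

Derivation:
rank_ℚ(R)=2; free=3−2=1
SNF(R) diag = [2, 4] → torsion [2, 4]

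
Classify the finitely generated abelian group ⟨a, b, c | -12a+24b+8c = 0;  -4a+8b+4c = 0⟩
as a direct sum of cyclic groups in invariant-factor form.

Answer: M ≅ ℤ^1 ⊕ ℤ/4 ⊕ ℤ/4

Derivation:
rank_ℚ(R)=2; free=3−2=1
SNF(R) diag = [4, 4] → torsion [4, 4]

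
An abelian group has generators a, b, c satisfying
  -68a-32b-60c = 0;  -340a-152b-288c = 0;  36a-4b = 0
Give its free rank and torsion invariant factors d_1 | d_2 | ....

rank_ℚ(R)=3; free=3−3=0
SNF(R) diag = [4, 4, 12] → torsion [4, 4, 12]

Answer: M ≅ ℤ/4 ⊕ ℤ/4 ⊕ ℤ/12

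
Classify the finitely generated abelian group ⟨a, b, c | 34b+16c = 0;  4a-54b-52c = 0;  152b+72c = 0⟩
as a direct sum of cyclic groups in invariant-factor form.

rank_ℚ(R)=3; free=3−3=0
SNF(R) diag = [2, 4, 8] → torsion [2, 4, 8]

Answer: M ≅ ℤ/2 ⊕ ℤ/4 ⊕ ℤ/8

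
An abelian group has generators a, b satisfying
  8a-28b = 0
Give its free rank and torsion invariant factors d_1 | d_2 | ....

rank_ℚ(R)=1; free=2−1=1
SNF(R) diag = [4] → torsion [4]

Answer: M ≅ ℤ^1 ⊕ ℤ/4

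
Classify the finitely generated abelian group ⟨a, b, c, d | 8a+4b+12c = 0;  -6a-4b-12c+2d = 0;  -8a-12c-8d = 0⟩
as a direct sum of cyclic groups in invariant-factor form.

Answer: M ≅ ℤ^1 ⊕ ℤ/2 ⊕ ℤ/4 ⊕ ℤ/12

Derivation:
rank_ℚ(R)=3; free=4−3=1
SNF(R) diag = [2, 4, 12] → torsion [2, 4, 12]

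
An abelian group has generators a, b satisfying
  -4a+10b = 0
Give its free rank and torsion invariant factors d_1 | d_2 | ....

Answer: M ≅ ℤ^1 ⊕ ℤ/2

Derivation:
rank_ℚ(R)=1; free=2−1=1
SNF(R) diag = [2] → torsion [2]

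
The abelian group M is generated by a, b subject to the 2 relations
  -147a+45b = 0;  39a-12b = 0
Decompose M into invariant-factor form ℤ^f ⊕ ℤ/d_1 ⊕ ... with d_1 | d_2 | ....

rank_ℚ(R)=2; free=2−2=0
SNF(R) diag = [3, 3] → torsion [3, 3]

Answer: M ≅ ℤ/3 ⊕ ℤ/3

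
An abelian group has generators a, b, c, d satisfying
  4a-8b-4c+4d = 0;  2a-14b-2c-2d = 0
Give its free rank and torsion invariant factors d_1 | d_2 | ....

Answer: M ≅ ℤ^2 ⊕ ℤ/2 ⊕ ℤ/4

Derivation:
rank_ℚ(R)=2; free=4−2=2
SNF(R) diag = [2, 4] → torsion [2, 4]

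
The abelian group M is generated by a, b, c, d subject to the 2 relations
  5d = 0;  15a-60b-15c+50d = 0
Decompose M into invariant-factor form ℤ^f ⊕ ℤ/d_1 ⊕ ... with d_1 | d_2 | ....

rank_ℚ(R)=2; free=4−2=2
SNF(R) diag = [5, 15] → torsion [5, 15]

Answer: M ≅ ℤ^2 ⊕ ℤ/5 ⊕ ℤ/15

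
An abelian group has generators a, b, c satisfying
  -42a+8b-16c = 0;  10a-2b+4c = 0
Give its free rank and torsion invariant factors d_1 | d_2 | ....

rank_ℚ(R)=2; free=3−2=1
SNF(R) diag = [2, 2] → torsion [2, 2]

Answer: M ≅ ℤ^1 ⊕ ℤ/2 ⊕ ℤ/2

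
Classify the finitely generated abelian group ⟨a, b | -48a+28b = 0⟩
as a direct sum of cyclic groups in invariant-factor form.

rank_ℚ(R)=1; free=2−1=1
SNF(R) diag = [4] → torsion [4]

Answer: M ≅ ℤ^1 ⊕ ℤ/4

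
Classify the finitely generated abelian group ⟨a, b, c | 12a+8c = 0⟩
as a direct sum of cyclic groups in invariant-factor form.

rank_ℚ(R)=1; free=3−1=2
SNF(R) diag = [4] → torsion [4]

Answer: M ≅ ℤ^2 ⊕ ℤ/4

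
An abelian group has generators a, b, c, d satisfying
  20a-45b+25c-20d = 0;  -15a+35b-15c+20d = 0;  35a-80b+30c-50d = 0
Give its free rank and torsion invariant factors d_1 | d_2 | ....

Answer: M ≅ ℤ^1 ⊕ ℤ/5 ⊕ ℤ/5 ⊕ ℤ/10

Derivation:
rank_ℚ(R)=3; free=4−3=1
SNF(R) diag = [5, 5, 10] → torsion [5, 5, 10]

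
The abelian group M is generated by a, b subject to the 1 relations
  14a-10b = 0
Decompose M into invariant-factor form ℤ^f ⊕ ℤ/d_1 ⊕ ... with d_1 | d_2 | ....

Answer: M ≅ ℤ^1 ⊕ ℤ/2

Derivation:
rank_ℚ(R)=1; free=2−1=1
SNF(R) diag = [2] → torsion [2]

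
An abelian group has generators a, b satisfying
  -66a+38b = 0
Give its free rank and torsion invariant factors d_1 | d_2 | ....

rank_ℚ(R)=1; free=2−1=1
SNF(R) diag = [2] → torsion [2]

Answer: M ≅ ℤ^1 ⊕ ℤ/2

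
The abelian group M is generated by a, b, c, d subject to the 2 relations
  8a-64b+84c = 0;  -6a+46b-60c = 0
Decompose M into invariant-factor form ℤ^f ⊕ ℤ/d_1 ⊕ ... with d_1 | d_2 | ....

Answer: M ≅ ℤ^2 ⊕ ℤ/2 ⊕ ℤ/4

Derivation:
rank_ℚ(R)=2; free=4−2=2
SNF(R) diag = [2, 4] → torsion [2, 4]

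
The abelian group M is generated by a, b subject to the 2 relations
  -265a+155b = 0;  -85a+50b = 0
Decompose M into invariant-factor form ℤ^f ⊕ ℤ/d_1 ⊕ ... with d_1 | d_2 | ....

rank_ℚ(R)=2; free=2−2=0
SNF(R) diag = [5, 15] → torsion [5, 15]

Answer: M ≅ ℤ/5 ⊕ ℤ/15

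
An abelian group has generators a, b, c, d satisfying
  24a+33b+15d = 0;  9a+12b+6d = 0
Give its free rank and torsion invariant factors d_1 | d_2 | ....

rank_ℚ(R)=2; free=4−2=2
SNF(R) diag = [3, 3] → torsion [3, 3]

Answer: M ≅ ℤ^2 ⊕ ℤ/3 ⊕ ℤ/3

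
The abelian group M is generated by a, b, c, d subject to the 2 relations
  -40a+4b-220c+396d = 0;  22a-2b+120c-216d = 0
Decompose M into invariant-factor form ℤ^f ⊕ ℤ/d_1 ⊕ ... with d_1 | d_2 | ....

Answer: M ≅ ℤ^2 ⊕ ℤ/2 ⊕ ℤ/4

Derivation:
rank_ℚ(R)=2; free=4−2=2
SNF(R) diag = [2, 4] → torsion [2, 4]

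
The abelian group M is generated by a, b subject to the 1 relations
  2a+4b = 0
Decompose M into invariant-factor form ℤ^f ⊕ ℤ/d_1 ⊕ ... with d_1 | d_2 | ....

Answer: M ≅ ℤ^1 ⊕ ℤ/2

Derivation:
rank_ℚ(R)=1; free=2−1=1
SNF(R) diag = [2] → torsion [2]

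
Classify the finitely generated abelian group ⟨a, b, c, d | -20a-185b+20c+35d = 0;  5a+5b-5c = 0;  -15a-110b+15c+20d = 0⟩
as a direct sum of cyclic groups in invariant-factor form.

rank_ℚ(R)=3; free=4−3=1
SNF(R) diag = [5, 5, 5] → torsion [5, 5, 5]

Answer: M ≅ ℤ^1 ⊕ ℤ/5 ⊕ ℤ/5 ⊕ ℤ/5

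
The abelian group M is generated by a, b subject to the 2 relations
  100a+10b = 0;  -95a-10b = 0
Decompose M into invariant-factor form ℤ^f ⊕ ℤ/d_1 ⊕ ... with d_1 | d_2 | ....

rank_ℚ(R)=2; free=2−2=0
SNF(R) diag = [5, 10] → torsion [5, 10]

Answer: M ≅ ℤ/5 ⊕ ℤ/10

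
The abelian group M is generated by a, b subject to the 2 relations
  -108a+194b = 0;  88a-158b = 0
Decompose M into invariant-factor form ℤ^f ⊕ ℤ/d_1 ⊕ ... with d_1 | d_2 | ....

Answer: M ≅ ℤ/2 ⊕ ℤ/4

Derivation:
rank_ℚ(R)=2; free=2−2=0
SNF(R) diag = [2, 4] → torsion [2, 4]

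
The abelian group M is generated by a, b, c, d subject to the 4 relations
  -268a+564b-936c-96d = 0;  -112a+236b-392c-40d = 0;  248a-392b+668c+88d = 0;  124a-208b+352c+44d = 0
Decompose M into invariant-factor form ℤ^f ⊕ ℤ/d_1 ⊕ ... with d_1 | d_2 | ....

Answer: M ≅ ℤ/4 ⊕ ℤ/4 ⊕ ℤ/12 ⊕ ℤ/12

Derivation:
rank_ℚ(R)=4; free=4−4=0
SNF(R) diag = [4, 4, 12, 12] → torsion [4, 4, 12, 12]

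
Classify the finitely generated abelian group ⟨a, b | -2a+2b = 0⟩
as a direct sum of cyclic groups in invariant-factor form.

rank_ℚ(R)=1; free=2−1=1
SNF(R) diag = [2] → torsion [2]

Answer: M ≅ ℤ^1 ⊕ ℤ/2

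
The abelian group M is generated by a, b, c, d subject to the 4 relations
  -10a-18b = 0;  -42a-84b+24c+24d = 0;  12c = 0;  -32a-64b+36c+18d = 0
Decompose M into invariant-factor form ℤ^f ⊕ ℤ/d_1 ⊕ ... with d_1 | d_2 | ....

rank_ℚ(R)=4; free=4−4=0
SNF(R) diag = [2, 2, 6, 12] → torsion [2, 2, 6, 12]

Answer: M ≅ ℤ/2 ⊕ ℤ/2 ⊕ ℤ/6 ⊕ ℤ/12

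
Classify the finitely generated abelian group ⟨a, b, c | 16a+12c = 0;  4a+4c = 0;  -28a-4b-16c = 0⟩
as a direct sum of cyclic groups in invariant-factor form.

rank_ℚ(R)=3; free=3−3=0
SNF(R) diag = [4, 4, 4] → torsion [4, 4, 4]

Answer: M ≅ ℤ/4 ⊕ ℤ/4 ⊕ ℤ/4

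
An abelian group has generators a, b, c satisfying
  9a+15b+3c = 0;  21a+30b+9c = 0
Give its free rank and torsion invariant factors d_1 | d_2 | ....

rank_ℚ(R)=2; free=3−2=1
SNF(R) diag = [3, 3] → torsion [3, 3]

Answer: M ≅ ℤ^1 ⊕ ℤ/3 ⊕ ℤ/3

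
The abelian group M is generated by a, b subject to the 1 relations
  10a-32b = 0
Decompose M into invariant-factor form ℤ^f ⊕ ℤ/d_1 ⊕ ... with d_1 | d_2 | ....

Answer: M ≅ ℤ^1 ⊕ ℤ/2

Derivation:
rank_ℚ(R)=1; free=2−1=1
SNF(R) diag = [2] → torsion [2]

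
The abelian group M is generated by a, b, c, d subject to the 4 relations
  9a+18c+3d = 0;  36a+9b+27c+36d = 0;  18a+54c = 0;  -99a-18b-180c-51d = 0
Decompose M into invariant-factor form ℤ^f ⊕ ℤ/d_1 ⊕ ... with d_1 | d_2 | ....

rank_ℚ(R)=4; free=4−4=0
SNF(R) diag = [3, 9, 18, 18] → torsion [3, 9, 18, 18]

Answer: M ≅ ℤ/3 ⊕ ℤ/9 ⊕ ℤ/18 ⊕ ℤ/18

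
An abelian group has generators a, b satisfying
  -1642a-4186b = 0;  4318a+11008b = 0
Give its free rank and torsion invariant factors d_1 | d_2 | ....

rank_ℚ(R)=2; free=2−2=0
SNF(R) diag = [2, 6] → torsion [2, 6]

Answer: M ≅ ℤ/2 ⊕ ℤ/6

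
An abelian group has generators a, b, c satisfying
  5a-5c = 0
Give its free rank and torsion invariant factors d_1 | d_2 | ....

Answer: M ≅ ℤ^2 ⊕ ℤ/5

Derivation:
rank_ℚ(R)=1; free=3−1=2
SNF(R) diag = [5] → torsion [5]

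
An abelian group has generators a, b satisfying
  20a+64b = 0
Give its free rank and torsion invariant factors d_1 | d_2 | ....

rank_ℚ(R)=1; free=2−1=1
SNF(R) diag = [4] → torsion [4]

Answer: M ≅ ℤ^1 ⊕ ℤ/4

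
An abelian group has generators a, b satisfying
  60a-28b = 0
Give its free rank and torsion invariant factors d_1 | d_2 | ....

rank_ℚ(R)=1; free=2−1=1
SNF(R) diag = [4] → torsion [4]

Answer: M ≅ ℤ^1 ⊕ ℤ/4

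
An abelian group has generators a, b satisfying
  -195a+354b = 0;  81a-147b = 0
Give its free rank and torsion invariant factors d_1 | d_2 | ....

Answer: M ≅ ℤ/3 ⊕ ℤ/3

Derivation:
rank_ℚ(R)=2; free=2−2=0
SNF(R) diag = [3, 3] → torsion [3, 3]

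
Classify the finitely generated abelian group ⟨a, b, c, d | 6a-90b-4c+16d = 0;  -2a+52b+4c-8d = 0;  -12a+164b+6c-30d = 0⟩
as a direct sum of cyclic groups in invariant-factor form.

Answer: M ≅ ℤ^1 ⊕ ℤ/2 ⊕ ℤ/2 ⊕ ℤ/2

Derivation:
rank_ℚ(R)=3; free=4−3=1
SNF(R) diag = [2, 2, 2] → torsion [2, 2, 2]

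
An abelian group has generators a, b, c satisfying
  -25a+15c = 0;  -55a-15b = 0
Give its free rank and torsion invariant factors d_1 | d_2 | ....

Answer: M ≅ ℤ^1 ⊕ ℤ/5 ⊕ ℤ/15

Derivation:
rank_ℚ(R)=2; free=3−2=1
SNF(R) diag = [5, 15] → torsion [5, 15]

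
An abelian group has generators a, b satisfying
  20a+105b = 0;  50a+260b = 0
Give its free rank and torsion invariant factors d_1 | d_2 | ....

rank_ℚ(R)=2; free=2−2=0
SNF(R) diag = [5, 10] → torsion [5, 10]

Answer: M ≅ ℤ/5 ⊕ ℤ/10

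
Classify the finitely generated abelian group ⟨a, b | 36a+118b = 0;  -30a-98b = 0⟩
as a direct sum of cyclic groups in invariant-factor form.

Answer: M ≅ ℤ/2 ⊕ ℤ/6

Derivation:
rank_ℚ(R)=2; free=2−2=0
SNF(R) diag = [2, 6] → torsion [2, 6]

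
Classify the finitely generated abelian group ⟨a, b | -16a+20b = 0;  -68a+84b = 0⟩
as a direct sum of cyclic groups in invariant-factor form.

Answer: M ≅ ℤ/4 ⊕ ℤ/4

Derivation:
rank_ℚ(R)=2; free=2−2=0
SNF(R) diag = [4, 4] → torsion [4, 4]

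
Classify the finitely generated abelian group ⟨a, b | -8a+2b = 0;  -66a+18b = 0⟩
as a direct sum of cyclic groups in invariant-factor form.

Answer: M ≅ ℤ/2 ⊕ ℤ/6

Derivation:
rank_ℚ(R)=2; free=2−2=0
SNF(R) diag = [2, 6] → torsion [2, 6]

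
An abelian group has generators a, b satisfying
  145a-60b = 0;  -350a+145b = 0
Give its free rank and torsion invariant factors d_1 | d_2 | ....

Answer: M ≅ ℤ/5 ⊕ ℤ/5

Derivation:
rank_ℚ(R)=2; free=2−2=0
SNF(R) diag = [5, 5] → torsion [5, 5]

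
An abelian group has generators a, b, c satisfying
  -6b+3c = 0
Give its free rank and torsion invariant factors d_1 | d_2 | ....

Answer: M ≅ ℤ^2 ⊕ ℤ/3

Derivation:
rank_ℚ(R)=1; free=3−1=2
SNF(R) diag = [3] → torsion [3]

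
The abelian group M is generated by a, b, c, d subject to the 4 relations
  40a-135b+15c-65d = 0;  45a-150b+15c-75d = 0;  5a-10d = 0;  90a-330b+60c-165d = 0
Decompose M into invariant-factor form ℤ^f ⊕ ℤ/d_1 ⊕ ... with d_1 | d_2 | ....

rank_ℚ(R)=4; free=4−4=0
SNF(R) diag = [5, 15, 15, 45] → torsion [5, 15, 15, 45]

Answer: M ≅ ℤ/5 ⊕ ℤ/15 ⊕ ℤ/15 ⊕ ℤ/45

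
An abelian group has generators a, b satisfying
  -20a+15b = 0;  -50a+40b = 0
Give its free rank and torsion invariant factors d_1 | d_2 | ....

rank_ℚ(R)=2; free=2−2=0
SNF(R) diag = [5, 10] → torsion [5, 10]

Answer: M ≅ ℤ/5 ⊕ ℤ/10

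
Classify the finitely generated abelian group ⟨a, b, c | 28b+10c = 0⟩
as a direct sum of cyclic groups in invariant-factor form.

Answer: M ≅ ℤ^2 ⊕ ℤ/2

Derivation:
rank_ℚ(R)=1; free=3−1=2
SNF(R) diag = [2] → torsion [2]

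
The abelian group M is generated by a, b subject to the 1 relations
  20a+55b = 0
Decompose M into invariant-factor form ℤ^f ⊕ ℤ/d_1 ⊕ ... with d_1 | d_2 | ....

Answer: M ≅ ℤ^1 ⊕ ℤ/5

Derivation:
rank_ℚ(R)=1; free=2−1=1
SNF(R) diag = [5] → torsion [5]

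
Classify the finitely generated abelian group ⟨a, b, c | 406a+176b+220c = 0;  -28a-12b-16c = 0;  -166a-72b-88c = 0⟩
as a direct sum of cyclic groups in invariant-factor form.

rank_ℚ(R)=3; free=3−3=0
SNF(R) diag = [2, 4, 12] → torsion [2, 4, 12]

Answer: M ≅ ℤ/2 ⊕ ℤ/4 ⊕ ℤ/12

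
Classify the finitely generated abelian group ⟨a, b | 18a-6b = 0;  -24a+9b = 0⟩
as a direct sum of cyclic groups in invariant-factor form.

Answer: M ≅ ℤ/3 ⊕ ℤ/6

Derivation:
rank_ℚ(R)=2; free=2−2=0
SNF(R) diag = [3, 6] → torsion [3, 6]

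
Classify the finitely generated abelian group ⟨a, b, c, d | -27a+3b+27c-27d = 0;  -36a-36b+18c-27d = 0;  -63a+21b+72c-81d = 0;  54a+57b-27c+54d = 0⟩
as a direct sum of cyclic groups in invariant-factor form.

Answer: M ≅ ℤ/3 ⊕ ℤ/9 ⊕ ℤ/27 ⊕ ℤ/27

Derivation:
rank_ℚ(R)=4; free=4−4=0
SNF(R) diag = [3, 9, 27, 27] → torsion [3, 9, 27, 27]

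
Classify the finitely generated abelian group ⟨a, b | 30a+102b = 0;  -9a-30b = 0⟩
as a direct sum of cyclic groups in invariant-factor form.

rank_ℚ(R)=2; free=2−2=0
SNF(R) diag = [3, 6] → torsion [3, 6]

Answer: M ≅ ℤ/3 ⊕ ℤ/6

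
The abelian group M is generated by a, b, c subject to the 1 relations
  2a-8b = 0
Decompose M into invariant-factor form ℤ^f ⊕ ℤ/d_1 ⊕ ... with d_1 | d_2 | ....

Answer: M ≅ ℤ^2 ⊕ ℤ/2

Derivation:
rank_ℚ(R)=1; free=3−1=2
SNF(R) diag = [2] → torsion [2]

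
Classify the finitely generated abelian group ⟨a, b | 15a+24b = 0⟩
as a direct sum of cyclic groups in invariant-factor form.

rank_ℚ(R)=1; free=2−1=1
SNF(R) diag = [3] → torsion [3]

Answer: M ≅ ℤ^1 ⊕ ℤ/3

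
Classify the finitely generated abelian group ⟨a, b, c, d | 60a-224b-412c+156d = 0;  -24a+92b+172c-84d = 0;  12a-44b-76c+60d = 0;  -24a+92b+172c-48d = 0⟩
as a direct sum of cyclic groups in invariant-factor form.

rank_ℚ(R)=4; free=4−4=0
SNF(R) diag = [4, 12, 12, 36] → torsion [4, 12, 12, 36]

Answer: M ≅ ℤ/4 ⊕ ℤ/12 ⊕ ℤ/12 ⊕ ℤ/36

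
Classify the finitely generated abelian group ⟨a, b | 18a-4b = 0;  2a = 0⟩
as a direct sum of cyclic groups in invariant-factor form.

Answer: M ≅ ℤ/2 ⊕ ℤ/4

Derivation:
rank_ℚ(R)=2; free=2−2=0
SNF(R) diag = [2, 4] → torsion [2, 4]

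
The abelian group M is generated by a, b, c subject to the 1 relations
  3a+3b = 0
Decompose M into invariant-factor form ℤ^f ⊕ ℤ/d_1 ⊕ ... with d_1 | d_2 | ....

Answer: M ≅ ℤ^2 ⊕ ℤ/3

Derivation:
rank_ℚ(R)=1; free=3−1=2
SNF(R) diag = [3] → torsion [3]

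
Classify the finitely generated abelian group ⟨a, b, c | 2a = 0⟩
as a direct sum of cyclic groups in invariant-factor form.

Answer: M ≅ ℤ^2 ⊕ ℤ/2

Derivation:
rank_ℚ(R)=1; free=3−1=2
SNF(R) diag = [2] → torsion [2]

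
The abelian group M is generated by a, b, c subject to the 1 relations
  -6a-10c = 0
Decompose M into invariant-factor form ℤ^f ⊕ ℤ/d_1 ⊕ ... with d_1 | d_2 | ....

Answer: M ≅ ℤ^2 ⊕ ℤ/2

Derivation:
rank_ℚ(R)=1; free=3−1=2
SNF(R) diag = [2] → torsion [2]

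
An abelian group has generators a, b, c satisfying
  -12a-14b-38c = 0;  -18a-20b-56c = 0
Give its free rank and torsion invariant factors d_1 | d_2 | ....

rank_ℚ(R)=2; free=3−2=1
SNF(R) diag = [2, 6] → torsion [2, 6]

Answer: M ≅ ℤ^1 ⊕ ℤ/2 ⊕ ℤ/6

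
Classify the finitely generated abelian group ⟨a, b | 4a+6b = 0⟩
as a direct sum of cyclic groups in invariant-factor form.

rank_ℚ(R)=1; free=2−1=1
SNF(R) diag = [2] → torsion [2]

Answer: M ≅ ℤ^1 ⊕ ℤ/2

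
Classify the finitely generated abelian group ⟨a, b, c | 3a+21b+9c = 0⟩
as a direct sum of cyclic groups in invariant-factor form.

Answer: M ≅ ℤ^2 ⊕ ℤ/3

Derivation:
rank_ℚ(R)=1; free=3−1=2
SNF(R) diag = [3] → torsion [3]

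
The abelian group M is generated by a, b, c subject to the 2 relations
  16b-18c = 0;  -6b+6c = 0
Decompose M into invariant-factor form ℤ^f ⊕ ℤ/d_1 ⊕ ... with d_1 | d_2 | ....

rank_ℚ(R)=2; free=3−2=1
SNF(R) diag = [2, 6] → torsion [2, 6]

Answer: M ≅ ℤ^1 ⊕ ℤ/2 ⊕ ℤ/6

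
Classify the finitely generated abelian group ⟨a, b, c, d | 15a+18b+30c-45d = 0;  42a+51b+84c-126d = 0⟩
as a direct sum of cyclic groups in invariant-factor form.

rank_ℚ(R)=2; free=4−2=2
SNF(R) diag = [3, 3] → torsion [3, 3]

Answer: M ≅ ℤ^2 ⊕ ℤ/3 ⊕ ℤ/3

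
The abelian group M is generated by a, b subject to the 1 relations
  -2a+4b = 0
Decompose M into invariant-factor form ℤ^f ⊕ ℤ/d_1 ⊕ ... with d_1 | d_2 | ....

rank_ℚ(R)=1; free=2−1=1
SNF(R) diag = [2] → torsion [2]

Answer: M ≅ ℤ^1 ⊕ ℤ/2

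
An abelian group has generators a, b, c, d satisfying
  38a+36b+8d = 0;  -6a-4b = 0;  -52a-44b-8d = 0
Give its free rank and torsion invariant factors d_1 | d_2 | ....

Answer: M ≅ ℤ^1 ⊕ ℤ/2 ⊕ ℤ/4 ⊕ ℤ/8

Derivation:
rank_ℚ(R)=3; free=4−3=1
SNF(R) diag = [2, 4, 8] → torsion [2, 4, 8]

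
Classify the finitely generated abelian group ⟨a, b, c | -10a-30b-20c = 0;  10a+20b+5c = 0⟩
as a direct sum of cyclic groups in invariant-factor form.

Answer: M ≅ ℤ^1 ⊕ ℤ/5 ⊕ ℤ/10

Derivation:
rank_ℚ(R)=2; free=3−2=1
SNF(R) diag = [5, 10] → torsion [5, 10]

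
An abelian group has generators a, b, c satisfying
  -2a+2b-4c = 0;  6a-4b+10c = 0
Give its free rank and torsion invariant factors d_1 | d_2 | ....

rank_ℚ(R)=2; free=3−2=1
SNF(R) diag = [2, 2] → torsion [2, 2]

Answer: M ≅ ℤ^1 ⊕ ℤ/2 ⊕ ℤ/2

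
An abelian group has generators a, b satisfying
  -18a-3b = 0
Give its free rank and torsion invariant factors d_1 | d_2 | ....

rank_ℚ(R)=1; free=2−1=1
SNF(R) diag = [3] → torsion [3]

Answer: M ≅ ℤ^1 ⊕ ℤ/3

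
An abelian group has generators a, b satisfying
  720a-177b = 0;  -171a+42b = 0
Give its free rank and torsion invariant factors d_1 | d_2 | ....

rank_ℚ(R)=2; free=2−2=0
SNF(R) diag = [3, 9] → torsion [3, 9]

Answer: M ≅ ℤ/3 ⊕ ℤ/9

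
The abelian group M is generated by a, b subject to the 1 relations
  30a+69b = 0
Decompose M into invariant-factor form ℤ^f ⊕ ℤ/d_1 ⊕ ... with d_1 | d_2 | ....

Answer: M ≅ ℤ^1 ⊕ ℤ/3

Derivation:
rank_ℚ(R)=1; free=2−1=1
SNF(R) diag = [3] → torsion [3]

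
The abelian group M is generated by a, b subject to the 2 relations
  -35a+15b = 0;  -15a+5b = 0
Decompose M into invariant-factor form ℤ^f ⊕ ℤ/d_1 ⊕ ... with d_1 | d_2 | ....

Answer: M ≅ ℤ/5 ⊕ ℤ/10

Derivation:
rank_ℚ(R)=2; free=2−2=0
SNF(R) diag = [5, 10] → torsion [5, 10]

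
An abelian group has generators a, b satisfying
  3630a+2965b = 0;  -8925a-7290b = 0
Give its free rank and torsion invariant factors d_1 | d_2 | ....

Answer: M ≅ ℤ/5 ⊕ ℤ/15

Derivation:
rank_ℚ(R)=2; free=2−2=0
SNF(R) diag = [5, 15] → torsion [5, 15]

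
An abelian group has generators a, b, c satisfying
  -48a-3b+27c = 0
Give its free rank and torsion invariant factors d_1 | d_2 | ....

rank_ℚ(R)=1; free=3−1=2
SNF(R) diag = [3] → torsion [3]

Answer: M ≅ ℤ^2 ⊕ ℤ/3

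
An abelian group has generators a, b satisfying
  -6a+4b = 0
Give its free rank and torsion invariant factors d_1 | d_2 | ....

Answer: M ≅ ℤ^1 ⊕ ℤ/2

Derivation:
rank_ℚ(R)=1; free=2−1=1
SNF(R) diag = [2] → torsion [2]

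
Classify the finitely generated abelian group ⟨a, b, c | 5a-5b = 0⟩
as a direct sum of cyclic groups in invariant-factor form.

Answer: M ≅ ℤ^2 ⊕ ℤ/5

Derivation:
rank_ℚ(R)=1; free=3−1=2
SNF(R) diag = [5] → torsion [5]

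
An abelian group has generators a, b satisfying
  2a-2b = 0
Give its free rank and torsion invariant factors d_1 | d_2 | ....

rank_ℚ(R)=1; free=2−1=1
SNF(R) diag = [2] → torsion [2]

Answer: M ≅ ℤ^1 ⊕ ℤ/2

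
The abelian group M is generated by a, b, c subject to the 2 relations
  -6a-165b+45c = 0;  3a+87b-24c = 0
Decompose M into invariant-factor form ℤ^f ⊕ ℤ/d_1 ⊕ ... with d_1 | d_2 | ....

Answer: M ≅ ℤ^1 ⊕ ℤ/3 ⊕ ℤ/3

Derivation:
rank_ℚ(R)=2; free=3−2=1
SNF(R) diag = [3, 3] → torsion [3, 3]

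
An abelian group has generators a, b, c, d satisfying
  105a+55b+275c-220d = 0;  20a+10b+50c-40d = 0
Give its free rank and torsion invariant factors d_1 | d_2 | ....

rank_ℚ(R)=2; free=4−2=2
SNF(R) diag = [5, 10] → torsion [5, 10]

Answer: M ≅ ℤ^2 ⊕ ℤ/5 ⊕ ℤ/10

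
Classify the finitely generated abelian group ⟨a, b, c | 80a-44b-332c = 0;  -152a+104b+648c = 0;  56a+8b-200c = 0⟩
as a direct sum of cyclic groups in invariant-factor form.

Answer: M ≅ ℤ/4 ⊕ ℤ/8 ⊕ ℤ/16

Derivation:
rank_ℚ(R)=3; free=3−3=0
SNF(R) diag = [4, 8, 16] → torsion [4, 8, 16]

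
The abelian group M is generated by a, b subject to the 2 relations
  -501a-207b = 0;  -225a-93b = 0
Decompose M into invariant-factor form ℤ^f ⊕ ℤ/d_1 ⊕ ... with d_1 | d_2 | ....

rank_ℚ(R)=2; free=2−2=0
SNF(R) diag = [3, 6] → torsion [3, 6]

Answer: M ≅ ℤ/3 ⊕ ℤ/6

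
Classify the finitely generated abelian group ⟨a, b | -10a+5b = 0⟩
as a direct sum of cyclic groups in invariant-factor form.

rank_ℚ(R)=1; free=2−1=1
SNF(R) diag = [5] → torsion [5]

Answer: M ≅ ℤ^1 ⊕ ℤ/5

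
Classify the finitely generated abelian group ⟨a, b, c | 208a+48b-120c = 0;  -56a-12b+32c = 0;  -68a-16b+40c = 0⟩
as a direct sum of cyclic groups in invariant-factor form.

Answer: M ≅ ℤ/4 ⊕ ℤ/4 ⊕ ℤ/8

Derivation:
rank_ℚ(R)=3; free=3−3=0
SNF(R) diag = [4, 4, 8] → torsion [4, 4, 8]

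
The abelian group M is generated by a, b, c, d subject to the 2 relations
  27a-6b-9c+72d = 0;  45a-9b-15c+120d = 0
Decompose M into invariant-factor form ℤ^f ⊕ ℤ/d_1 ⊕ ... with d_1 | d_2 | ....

Answer: M ≅ ℤ^2 ⊕ ℤ/3 ⊕ ℤ/3

Derivation:
rank_ℚ(R)=2; free=4−2=2
SNF(R) diag = [3, 3] → torsion [3, 3]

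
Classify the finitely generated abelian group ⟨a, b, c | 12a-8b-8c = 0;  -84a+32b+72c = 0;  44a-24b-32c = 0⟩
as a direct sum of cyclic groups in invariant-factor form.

Answer: M ≅ ℤ/4 ⊕ ℤ/8 ⊕ ℤ/8

Derivation:
rank_ℚ(R)=3; free=3−3=0
SNF(R) diag = [4, 8, 8] → torsion [4, 8, 8]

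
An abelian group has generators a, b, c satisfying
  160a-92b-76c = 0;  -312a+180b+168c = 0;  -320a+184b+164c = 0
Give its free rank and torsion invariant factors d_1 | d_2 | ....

rank_ℚ(R)=3; free=3−3=0
SNF(R) diag = [4, 12, 24] → torsion [4, 12, 24]

Answer: M ≅ ℤ/4 ⊕ ℤ/12 ⊕ ℤ/24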